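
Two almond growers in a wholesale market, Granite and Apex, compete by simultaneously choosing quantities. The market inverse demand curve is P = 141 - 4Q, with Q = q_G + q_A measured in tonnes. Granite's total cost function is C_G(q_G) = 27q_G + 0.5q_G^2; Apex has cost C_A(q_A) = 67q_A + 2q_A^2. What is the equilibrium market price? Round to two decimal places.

85.26

Granite's profit: π_G = (141 - 4Q)q_G - (27q_G + (1/2)q_G²). Setting ∂π_G/∂q_G = 0: 114 - 9q_G - 4(q_A) = 0.
Apex's first-order condition: 74 - 12q_A - 4(q_G) = 0.
Best responses: q_G = (114 - 4q_A)/9, q_A = (74 - 4q_G)/12.
Substituting one into the other gives q_G = 268/23 and q_A = 105/46.
Total output Q = 641/46, so price P = 141 - 4·(641/46) = 1961/23.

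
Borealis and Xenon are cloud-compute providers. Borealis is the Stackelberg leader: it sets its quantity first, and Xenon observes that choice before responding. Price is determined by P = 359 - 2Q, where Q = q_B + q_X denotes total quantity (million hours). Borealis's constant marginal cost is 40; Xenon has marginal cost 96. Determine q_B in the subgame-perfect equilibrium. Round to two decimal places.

The follower Xenon best-responds to any q_B: π_X = (359 - 2Q)q_X - 96q_X.
Follower FOC: 263 - 2q_B - 4q_X = 0, so q_X(q_B) = (263 - 2q_B)/4.
The leader anticipates this reaction. Substituting into P = 359 - 2Q gives P = 455/2 - q_B, so π_B = (455/2 - q_B)q_B - 40q_B.
The leader's first-order condition 375/2 - 2q_B = 0 yields q_B = 375/4.
Then q_X = (263 - 2·(375/4))/4 = 151/8.

93.75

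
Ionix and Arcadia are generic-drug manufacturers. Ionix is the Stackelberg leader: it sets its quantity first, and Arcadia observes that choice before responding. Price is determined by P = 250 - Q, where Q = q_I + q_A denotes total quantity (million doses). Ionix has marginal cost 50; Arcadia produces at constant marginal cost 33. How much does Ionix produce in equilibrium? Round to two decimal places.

91.50

Solve by backward induction. Given q_I, the follower Arcadia maximises π_A = (250 - q_I - q_A)q_A - 33q_A.
Setting the follower's marginal profit to zero, 217 - q_I - 2q_A = 0, i.e. q_A = (217 - q_I)/2.
Ionix substitutes q_A(q_I) into its own profit: π_I = q_I(250 - q_I - (217 - q_I)/2) - 50q_I = (283/2 - (1/2)q_I)q_I - 50q_I.
Maximising: ∂π_I/∂q_I = 183/2 - q_I = 0, giving q_I = 183/2.
Then q_A = (217 - 183/2)/2 = 251/4.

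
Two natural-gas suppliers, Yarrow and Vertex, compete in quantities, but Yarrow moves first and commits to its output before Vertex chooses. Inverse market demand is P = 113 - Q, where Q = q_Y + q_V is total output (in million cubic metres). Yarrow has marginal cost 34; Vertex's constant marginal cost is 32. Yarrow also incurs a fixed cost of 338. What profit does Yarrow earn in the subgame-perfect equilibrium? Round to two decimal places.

403.13

Solve by backward induction. Given q_Y, the follower Vertex maximises π_V = (113 - q_Y - q_V)q_V - 32q_V.
Follower FOC: 81 - q_Y - 2q_V = 0, so q_V(q_Y) = (81 - q_Y)/2.
Yarrow substitutes q_V(q_Y) into its own profit: π_Y = q_Y(113 - q_Y - (81 - q_Y)/2) - 34q_Y = (145/2 - (1/2)q_Y)q_Y - 34q_Y.
The leader's first-order condition 77/2 - q_Y = 0 yields q_Y = 77/2.
Then q_V = (81 - 77/2)/2 = 85/4.
Price P = 113 - 239/4 = 213/4.
Yarrow's profit: (213/4 - 34)·(77/2) - 338 = 403.1250.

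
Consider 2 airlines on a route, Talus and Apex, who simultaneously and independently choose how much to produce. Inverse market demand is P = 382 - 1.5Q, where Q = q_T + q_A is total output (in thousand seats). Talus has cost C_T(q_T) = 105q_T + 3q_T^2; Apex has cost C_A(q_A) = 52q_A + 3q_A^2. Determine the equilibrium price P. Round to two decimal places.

295.29

Talus's profit: π_T = (382 - 1.5Q)q_T - (105q_T + 3q_T²). Setting ∂π_T/∂q_T = 0: 277 - 9q_T - (3/2)(q_A) = 0.
Apex's first-order condition: 330 - 9q_A - (3/2)(q_T) = 0.
So q_T = (277 - (3/2)q_A)/9 and q_A = (330 - (3/2)q_T)/9.
Solving the pair: q_T = 888/35, q_A = 32.4381.
Total output Q = 1214/21, so price P = 382 - (3/2)·(1214/21) = 295.2857.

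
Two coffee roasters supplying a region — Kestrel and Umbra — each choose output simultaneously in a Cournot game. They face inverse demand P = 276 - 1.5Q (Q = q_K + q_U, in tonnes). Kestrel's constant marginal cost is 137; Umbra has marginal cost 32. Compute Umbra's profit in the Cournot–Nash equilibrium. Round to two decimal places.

9022.30

Kestrel's profit: π_K = (276 - 1.5Q)q_K - (137q_K). Setting ∂π_K/∂q_K = 0: 139 - 3q_K - (3/2)(q_U) = 0.
Umbra's first-order condition: 244 - 3q_U - (3/2)(q_K) = 0.
Best responses: q_K = (139 - (3/2)q_U)/3, q_U = (244 - (3/2)q_K)/3.
Substituting one into the other gives q_K = 68/9 and q_U = 698/9.
Price P = 276 - (3/2)·(766/9) = 445/3.
Umbra's profit: (445/3 - 32)·(698/9) = 9022.2963.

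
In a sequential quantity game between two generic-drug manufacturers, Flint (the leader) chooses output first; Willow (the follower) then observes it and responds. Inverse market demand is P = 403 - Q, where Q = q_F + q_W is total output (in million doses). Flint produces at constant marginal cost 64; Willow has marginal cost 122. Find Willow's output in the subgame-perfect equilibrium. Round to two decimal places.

41.25

Solve by backward induction. Given q_F, the follower Willow maximises π_W = (403 - q_F - q_W)q_W - 122q_W.
Setting the follower's marginal profit to zero, 281 - q_F - 2q_W = 0, i.e. q_W = (281 - q_F)/2.
Flint substitutes q_W(q_F) into its own profit: π_F = q_F(403 - q_F - (281 - q_F)/2) - 64q_F = (525/2 - (1/2)q_F)q_F - 64q_F.
The leader's first-order condition 397/2 - q_F = 0 yields q_F = 397/2.
Then q_W = (281 - 397/2)/2 = 165/4.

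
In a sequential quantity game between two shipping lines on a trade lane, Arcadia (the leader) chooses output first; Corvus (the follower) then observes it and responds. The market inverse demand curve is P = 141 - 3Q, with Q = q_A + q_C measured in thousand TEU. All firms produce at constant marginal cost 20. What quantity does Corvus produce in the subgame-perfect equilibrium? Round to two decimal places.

The follower Corvus best-responds to any q_A: π_C = (141 - 3Q)q_C - 20q_C.
Setting the follower's marginal profit to zero, 121 - 3q_A - 6q_C = 0, i.e. q_C = (121 - 3q_A)/6.
Arcadia substitutes q_C(q_A) into its own profit: π_A = q_A(141 - 3q_A - (121 - 3q_A)/2) - 20q_A = (161/2 - (3/2)q_A)q_A - 20q_A.
Maximising: ∂π_A/∂q_A = 121/2 - 3q_A = 0, giving q_A = 121/6.
Then q_C = (121 - 3·(121/6))/6 = 121/12.

10.08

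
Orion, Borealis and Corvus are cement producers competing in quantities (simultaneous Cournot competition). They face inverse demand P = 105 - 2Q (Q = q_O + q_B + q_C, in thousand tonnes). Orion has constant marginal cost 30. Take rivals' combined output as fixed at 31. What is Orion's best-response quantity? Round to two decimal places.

3.25

With rivals' combined output fixed at 31, Orion's profit is π_O = (105 - 2·31 - 2q_O)q_O - (30q_O) = (43 - 2q_O)q_O - (30q_O).
∂π_O/∂q_O = 13 - 4q_O = 0, so q_O = 13/4.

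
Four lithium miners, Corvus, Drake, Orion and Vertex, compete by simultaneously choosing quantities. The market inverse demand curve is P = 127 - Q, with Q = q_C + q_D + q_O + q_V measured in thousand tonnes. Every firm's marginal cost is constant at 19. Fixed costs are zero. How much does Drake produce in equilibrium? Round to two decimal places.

21.60

Each firm earns π_i = (127 - Q)q_i - 19q_i.
Setting ∂π_i/∂q_i = 0 with rivals' quantities fixed: 108 - 2q_i - Σ_{j≠i} q_j = 0.
With identical firms every q_j equals q_i, so Σ_{j≠i} q_j = 3q_i and 108 = 5q_i, giving q_i = 108/5.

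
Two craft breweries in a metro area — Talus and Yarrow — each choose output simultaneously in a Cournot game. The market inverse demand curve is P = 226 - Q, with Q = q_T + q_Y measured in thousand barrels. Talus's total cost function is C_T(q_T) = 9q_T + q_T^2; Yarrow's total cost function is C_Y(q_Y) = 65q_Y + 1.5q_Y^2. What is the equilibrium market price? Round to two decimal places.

Talus's profit: π_T = (226 - Q)q_T - (9q_T + q_T²). Setting ∂π_T/∂q_T = 0: 217 - 4q_T - (q_Y) = 0.
Yarrow's first-order condition: 161 - 5q_Y - (q_T) = 0.
Best responses: q_T = (217 - q_Y)/4, q_Y = (161 - q_T)/5.
Solving the pair: q_T = 924/19, q_Y = 427/19.
Total output Q = 1351/19, so price P = 226 - 1351/19 = 154.8947.

154.89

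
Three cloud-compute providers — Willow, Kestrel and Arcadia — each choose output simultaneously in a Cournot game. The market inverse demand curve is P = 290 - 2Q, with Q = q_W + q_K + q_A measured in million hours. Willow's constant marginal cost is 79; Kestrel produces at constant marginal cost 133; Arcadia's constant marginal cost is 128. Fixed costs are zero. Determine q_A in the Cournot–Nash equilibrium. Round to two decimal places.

14.75

Willow's profit: π_W = (290 - 2Q)q_W - (79q_W). Setting ∂π_W/∂q_W = 0: 211 - 4q_W - 2(q_K + q_A) = 0.
Kestrel's first-order condition: 157 - 4q_K - 2(q_W + q_A) = 0.
Arcadia's first-order condition: 162 - 4q_A - 2(q_W + q_K) = 0.
Adding the 3 conditions: 530 − 4Q − 4Q = 0, i.e. Q = 265/4.
Back-substituting: q_W = (211 − 265/2)/2 = 157/4, q_K = (157 − 265/2)/2 = 49/4, q_A = (162 − 265/2)/2 = 59/4.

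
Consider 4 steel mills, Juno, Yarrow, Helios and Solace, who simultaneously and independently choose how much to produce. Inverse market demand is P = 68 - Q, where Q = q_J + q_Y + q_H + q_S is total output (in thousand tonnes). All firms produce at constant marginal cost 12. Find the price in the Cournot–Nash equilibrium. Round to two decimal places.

A representative firm's profit is π_i = q_i(68 - Q) - 12q_i.
First-order condition (treating rivals' output as given): 56 - 2q_i - Σ_{j≠i} q_j = 0.
With identical firms every q_j equals q_i, so Σ_{j≠i} q_j = 3q_i and 56 = 5q_i, giving q_i = 56/5.
Total output Q = 224/5, so price P = 68 - 224/5 = 116/5.

23.20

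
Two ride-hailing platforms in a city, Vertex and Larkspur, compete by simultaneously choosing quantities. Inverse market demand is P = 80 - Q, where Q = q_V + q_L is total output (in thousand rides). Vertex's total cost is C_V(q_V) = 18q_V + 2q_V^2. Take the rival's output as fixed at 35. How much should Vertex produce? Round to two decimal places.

4.50

With the rival's output fixed at 35, Vertex's profit is π_V = (80 - 35 - q_V)q_V - (18q_V + 2q_V²) = (45 - q_V)q_V - (18q_V + 2q_V²).
∂π_V/∂q_V = 27 - 6q_V = 0, so q_V = 9/2.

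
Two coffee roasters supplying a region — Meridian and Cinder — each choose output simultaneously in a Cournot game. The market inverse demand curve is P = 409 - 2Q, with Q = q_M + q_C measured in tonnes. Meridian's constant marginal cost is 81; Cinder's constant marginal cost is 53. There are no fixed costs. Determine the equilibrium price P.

Meridian's profit: π_M = (409 - 2Q)q_M - (81q_M). Setting ∂π_M/∂q_M = 0: 328 - 4q_M - 2(q_C) = 0.
Cinder's profit: π_C = (409 - 2Q)q_C - (53q_C). Setting ∂π_C/∂q_C = 0: 356 - 4q_C - 2(q_M) = 0.
So q_M = (328 - 2q_C)/4 and q_C = (356 - 2q_M)/4.
Substituting one into the other gives q_M = 50 and q_C = 64.
Total output Q = 114, so price P = 409 - 2·114 = 181.

181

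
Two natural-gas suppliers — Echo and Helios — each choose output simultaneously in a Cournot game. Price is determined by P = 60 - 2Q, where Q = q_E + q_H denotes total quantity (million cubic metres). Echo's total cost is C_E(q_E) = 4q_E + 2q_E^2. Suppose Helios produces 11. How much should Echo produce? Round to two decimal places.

4.25

With the rival's output fixed at 11, Echo's profit is π_E = (60 - 2·11 - 2q_E)q_E - (4q_E + 2q_E²) = (38 - 2q_E)q_E - (4q_E + 2q_E²).
∂π_E/∂q_E = 34 - 8q_E = 0, so q_E = 17/4.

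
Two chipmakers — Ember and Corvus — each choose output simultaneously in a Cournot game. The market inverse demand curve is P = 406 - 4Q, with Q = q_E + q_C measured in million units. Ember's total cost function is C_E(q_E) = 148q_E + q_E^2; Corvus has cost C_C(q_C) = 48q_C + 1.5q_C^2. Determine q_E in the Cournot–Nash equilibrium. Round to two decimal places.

Ember's profit: π_E = (406 - 4Q)q_E - (148q_E + q_E²). Setting ∂π_E/∂q_E = 0: 258 - 10q_E - 4(q_C) = 0.
Corvus's first-order condition: 358 - 11q_C - 4(q_E) = 0.
Rearranging gives the reaction functions q_E = (258 - 4q_C)/10 and q_C = (358 - 4q_E)/11.
Substituting one into the other gives q_E = 703/47 and q_C = 1274/47.

14.96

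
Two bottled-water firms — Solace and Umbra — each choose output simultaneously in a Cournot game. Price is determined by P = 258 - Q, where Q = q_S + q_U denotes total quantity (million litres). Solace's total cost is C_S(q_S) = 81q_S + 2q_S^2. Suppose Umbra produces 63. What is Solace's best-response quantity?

With the rival's output fixed at 63, Solace's profit is π_S = (258 - 63 - q_S)q_S - (81q_S + 2q_S²) = (195 - q_S)q_S - (81q_S + 2q_S²).
∂π_S/∂q_S = 114 - 6q_S = 0, so q_S = 19.

19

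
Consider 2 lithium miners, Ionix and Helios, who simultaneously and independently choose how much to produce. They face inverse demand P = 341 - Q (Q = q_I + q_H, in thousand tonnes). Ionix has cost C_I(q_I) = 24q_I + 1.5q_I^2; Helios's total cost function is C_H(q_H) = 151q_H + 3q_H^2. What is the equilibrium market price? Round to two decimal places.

264.62

Ionix's profit: π_I = (341 - Q)q_I - (24q_I + (3/2)q_I²). Setting ∂π_I/∂q_I = 0: 317 - 5q_I - (q_H) = 0.
Helios's first-order condition: 190 - 8q_H - (q_I) = 0.
Rearranging gives the reaction functions q_I = (317 - q_H)/5 and q_H = (190 - q_I)/8.
Substituting one into the other gives q_I = 782/13 and q_H = 211/13.
Total output Q = 993/13, so price P = 341 - 993/13 = 264.6154.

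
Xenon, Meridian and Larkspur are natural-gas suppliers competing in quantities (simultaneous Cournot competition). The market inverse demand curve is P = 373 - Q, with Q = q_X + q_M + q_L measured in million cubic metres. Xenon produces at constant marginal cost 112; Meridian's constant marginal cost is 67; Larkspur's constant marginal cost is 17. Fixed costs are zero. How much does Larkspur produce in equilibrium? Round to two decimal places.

125.25

Xenon's profit: π_X = (373 - Q)q_X - (112q_X). Setting ∂π_X/∂q_X = 0: 261 - 2q_X - (q_M + q_L) = 0.
Meridian's profit: π_M = (373 - Q)q_M - (67q_M). Setting ∂π_M/∂q_M = 0: 306 - 2q_M - (q_X + q_L) = 0.
Larkspur's profit: π_L = (373 - Q)q_L - (17q_L). Setting ∂π_L/∂q_L = 0: 356 - 2q_L - (q_X + q_M) = 0.
Summing all 3 equations gives 923 − 4Q = 0, hence Q = 923/4.
Back-substituting: q_X = (261 − 923/4) = 121/4, q_M = (306 − 923/4) = 301/4, q_L = (356 − 923/4) = 501/4.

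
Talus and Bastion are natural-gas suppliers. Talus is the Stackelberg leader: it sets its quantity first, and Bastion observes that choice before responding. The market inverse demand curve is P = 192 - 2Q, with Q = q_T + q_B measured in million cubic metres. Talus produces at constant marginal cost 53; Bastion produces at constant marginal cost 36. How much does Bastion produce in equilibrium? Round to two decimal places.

Solve by backward induction. Given q_T, the follower Bastion maximises π_B = (192 - 2q_T - 2q_B)q_B - 36q_B.
∂π_B/∂q_B = 156 - 2q_T - 4q_B = 0 gives the reaction function q_B = (156 - 2q_T)/4.
Talus substitutes q_B(q_T) into its own profit: π_T = q_T(192 - 2q_T - (156 - 2q_T)/2) - 53q_T = (114 - q_T)q_T - 53q_T.
Leader FOC: 61 - 2q_T = 0, so q_T = 61/2.
Then q_B = (156 - 2·(61/2))/4 = 95/4.

23.75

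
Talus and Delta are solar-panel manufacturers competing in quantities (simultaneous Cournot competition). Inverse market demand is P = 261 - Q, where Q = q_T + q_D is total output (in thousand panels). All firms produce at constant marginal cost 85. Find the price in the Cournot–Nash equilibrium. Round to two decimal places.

143.67

Each firm earns π_i = (261 - Q)q_i - 85q_i.
Setting ∂π_i/∂q_i = 0 with rivals' quantities fixed: 176 - 2q_i - q_j = 0.
By symmetry each firm produces the same amount; substituting q_j = q_i yields q_i = 176/3.
Total output Q = 352/3, so price P = 261 - 352/3 = 431/3.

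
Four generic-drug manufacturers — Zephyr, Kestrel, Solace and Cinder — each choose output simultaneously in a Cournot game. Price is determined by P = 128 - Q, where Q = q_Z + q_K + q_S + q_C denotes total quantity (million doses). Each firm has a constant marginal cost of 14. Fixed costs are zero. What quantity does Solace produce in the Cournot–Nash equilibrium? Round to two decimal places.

Each firm earns π_i = (128 - Q)q_i - 14q_i.
First-order condition (treating rivals' output as given): 114 - 2q_i - Σ_{j≠i} q_j = 0.
With identical firms every q_j equals q_i, so Σ_{j≠i} q_j = 3q_i and 114 = 5q_i, giving q_i = 114/5.

22.80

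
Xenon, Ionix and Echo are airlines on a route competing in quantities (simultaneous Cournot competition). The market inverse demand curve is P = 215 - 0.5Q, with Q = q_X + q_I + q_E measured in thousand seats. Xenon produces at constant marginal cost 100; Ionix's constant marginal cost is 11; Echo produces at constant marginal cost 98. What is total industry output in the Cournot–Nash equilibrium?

Xenon's profit: π_X = (215 - 0.5Q)q_X - (100q_X). Setting ∂π_X/∂q_X = 0: 115 - q_X - (1/2)(q_I + q_E) = 0.
Ionix's profit: π_I = (215 - 0.5Q)q_I - (11q_I). Setting ∂π_I/∂q_I = 0: 204 - q_I - (1/2)(q_X + q_E) = 0.
Echo's profit: π_E = (215 - 0.5Q)q_E - (98q_E). Setting ∂π_E/∂q_E = 0: 117 - q_E - (1/2)(q_X + q_I) = 0.
Summing all 3 equations gives 436 − 2Q = 0, hence Q = 218.
Back-substituting: q_X = (115 − 109)/(1/2) = 12, q_I = (204 − 109)/(1/2) = 190, q_E = (117 − 109)/(1/2) = 16.
Total output Q = 12 + 190 + 16 = 218.

218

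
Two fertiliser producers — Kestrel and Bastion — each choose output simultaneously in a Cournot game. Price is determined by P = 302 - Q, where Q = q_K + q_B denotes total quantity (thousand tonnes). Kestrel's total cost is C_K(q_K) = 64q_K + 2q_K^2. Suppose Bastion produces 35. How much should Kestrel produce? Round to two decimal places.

33.83

With the rival's output fixed at 35, Kestrel's profit is π_K = (302 - 35 - q_K)q_K - (64q_K + 2q_K²) = (267 - q_K)q_K - (64q_K + 2q_K²).
∂π_K/∂q_K = 203 - 6q_K = 0, so q_K = 203/6.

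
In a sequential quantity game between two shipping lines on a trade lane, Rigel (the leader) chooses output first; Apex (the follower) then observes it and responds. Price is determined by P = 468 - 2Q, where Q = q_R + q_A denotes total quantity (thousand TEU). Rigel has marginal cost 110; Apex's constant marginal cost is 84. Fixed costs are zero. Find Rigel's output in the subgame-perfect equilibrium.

83

Solve by backward induction. Given q_R, the follower Apex maximises π_A = (468 - 2q_R - 2q_A)q_A - 84q_A.
∂π_A/∂q_A = 384 - 2q_R - 4q_A = 0 gives the reaction function q_A = (384 - 2q_R)/4.
The leader anticipates this reaction. Substituting into P = 468 - 2Q gives P = 276 - q_R, so π_R = (276 - q_R)q_R - 110q_R.
Leader FOC: 166 - 2q_R = 0, so q_R = 83.
Then q_A = (384 - 2·83)/4 = 109/2.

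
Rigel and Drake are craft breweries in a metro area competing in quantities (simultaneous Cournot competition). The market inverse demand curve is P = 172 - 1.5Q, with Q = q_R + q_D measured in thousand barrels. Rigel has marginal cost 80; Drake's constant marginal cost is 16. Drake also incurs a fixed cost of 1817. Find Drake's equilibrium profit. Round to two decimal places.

Rigel's profit: π_R = (172 - 1.5Q)q_R - (80q_R). Setting ∂π_R/∂q_R = 0: 92 - 3q_R - (3/2)(q_D) = 0.
Drake's profit: π_D = (172 - 1.5Q)q_D - (16q_D). Setting ∂π_D/∂q_D = 0: 156 - 3q_D - (3/2)(q_R) = 0.
So q_R = (92 - (3/2)q_D)/3 and q_D = (156 - (3/2)q_R)/3.
Solving the pair: q_R = 56/9, q_D = 440/9.
Price P = 172 - (3/2)·(496/9) = 268/3.
Drake's profit: (268/3 - 16)·(440/9) - 1817 = 1768.1852.

1768.19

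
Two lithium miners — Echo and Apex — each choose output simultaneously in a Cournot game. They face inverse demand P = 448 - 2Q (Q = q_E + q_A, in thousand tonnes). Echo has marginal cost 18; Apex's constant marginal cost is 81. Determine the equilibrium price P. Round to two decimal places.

182.33

Echo's profit: π_E = (448 - 2Q)q_E - (18q_E). Setting ∂π_E/∂q_E = 0: 430 - 4q_E - 2(q_A) = 0.
Apex's profit: π_A = (448 - 2Q)q_A - (81q_A). Setting ∂π_A/∂q_A = 0: 367 - 4q_A - 2(q_E) = 0.
Rearranging gives the reaction functions q_E = (430 - 2q_A)/4 and q_A = (367 - 2q_E)/4.
Substituting one into the other gives q_E = 493/6 and q_A = 152/3.
Total output Q = 797/6, so price P = 448 - 2·(797/6) = 547/3.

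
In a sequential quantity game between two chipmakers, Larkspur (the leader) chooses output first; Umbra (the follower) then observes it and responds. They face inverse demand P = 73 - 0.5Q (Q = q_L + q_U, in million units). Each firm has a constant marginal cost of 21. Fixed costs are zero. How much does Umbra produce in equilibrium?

The follower Umbra best-responds to any q_L: π_U = (73 - 0.5Q)q_U - 21q_U.
Follower FOC: 52 - (1/2)q_L - q_U = 0, so q_U(q_L) = (52 - (1/2)q_L).
Larkspur substitutes q_U(q_L) into its own profit: π_L = q_L(73 - (1/2)q_L - (52 - (1/2)q_L)/2) - 21q_L = (47 - (1/4)q_L)q_L - 21q_L.
The leader's first-order condition 26 - (1/2)q_L = 0 yields q_L = 52.
Then q_U = (52 - (1/2)·52) = 26.

26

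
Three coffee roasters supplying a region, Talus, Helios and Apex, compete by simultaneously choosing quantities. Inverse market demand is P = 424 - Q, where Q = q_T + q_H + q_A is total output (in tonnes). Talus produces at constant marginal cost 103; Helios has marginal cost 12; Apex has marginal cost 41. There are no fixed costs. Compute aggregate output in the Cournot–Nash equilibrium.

279

Talus's profit: π_T = (424 - Q)q_T - (103q_T). Setting ∂π_T/∂q_T = 0: 321 - 2q_T - (q_H + q_A) = 0.
Helios's profit: π_H = (424 - Q)q_H - (12q_H). Setting ∂π_H/∂q_H = 0: 412 - 2q_H - (q_T + q_A) = 0.
Apex's first-order condition: 383 - 2q_A - (q_T + q_H) = 0.
Adding the 3 conditions: 1116 − 2Q − 2Q = 0, i.e. Q = 279.
Back-substituting: q_T = (321 − 279) = 42, q_H = (412 − 279) = 133, q_A = (383 − 279) = 104.
Total output Q = 42 + 133 + 104 = 279.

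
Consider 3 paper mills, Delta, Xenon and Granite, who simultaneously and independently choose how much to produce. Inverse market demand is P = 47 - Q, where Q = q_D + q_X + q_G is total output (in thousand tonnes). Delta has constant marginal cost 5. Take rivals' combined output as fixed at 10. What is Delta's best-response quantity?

16

With rivals' combined output fixed at 10, Delta's profit is π_D = (47 - 10 - q_D)q_D - (5q_D) = (37 - q_D)q_D - (5q_D).
∂π_D/∂q_D = 32 - 2q_D = 0, so q_D = 16.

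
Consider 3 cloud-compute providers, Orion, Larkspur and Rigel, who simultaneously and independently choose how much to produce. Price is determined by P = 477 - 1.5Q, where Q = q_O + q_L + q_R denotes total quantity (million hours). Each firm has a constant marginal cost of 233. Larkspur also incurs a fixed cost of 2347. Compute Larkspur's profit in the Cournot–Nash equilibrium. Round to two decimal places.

133.67

A representative firm's profit is π_i = q_i(477 - 1.5Q) - 233q_i.
First-order condition (treating rivals' output as given): 244 - 3q_i - (3/2)·Σ_{j≠i} q_j = 0.
By symmetry each firm produces the same amount; substituting Σ_{j≠i} q_j = 2q_i yields q_i = 244/6 = 122/3.
Price P = 477 - (3/2)·122 = 294.
Larkspur's profit: (294 - 233)·(122/3) - 2347 = 401/3.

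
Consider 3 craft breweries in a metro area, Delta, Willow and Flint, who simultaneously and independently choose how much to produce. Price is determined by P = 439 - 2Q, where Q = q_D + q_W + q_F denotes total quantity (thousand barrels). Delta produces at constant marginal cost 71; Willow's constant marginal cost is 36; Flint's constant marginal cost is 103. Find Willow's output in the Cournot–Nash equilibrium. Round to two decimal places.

63.13

Delta's profit: π_D = (439 - 2Q)q_D - (71q_D). Setting ∂π_D/∂q_D = 0: 368 - 4q_D - 2(q_W + q_F) = 0.
Willow's profit: π_W = (439 - 2Q)q_W - (36q_W). Setting ∂π_W/∂q_W = 0: 403 - 4q_W - 2(q_D + q_F) = 0.
Flint's first-order condition: 336 - 4q_F - 2(q_D + q_W) = 0.
Adding the 3 first-order conditions: 1107 − 8Q = 0, so Q = 1107/8.
Back-substituting: q_D = (368 − 1107/4)/2 = 365/8, q_W = (403 − 1107/4)/2 = 505/8, q_F = (336 − 1107/4)/2 = 237/8.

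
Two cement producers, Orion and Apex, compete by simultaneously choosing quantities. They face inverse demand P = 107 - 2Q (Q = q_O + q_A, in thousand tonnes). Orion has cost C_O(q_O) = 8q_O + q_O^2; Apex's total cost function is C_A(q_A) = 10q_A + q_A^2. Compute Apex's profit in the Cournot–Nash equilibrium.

Orion's profit: π_O = (107 - 2Q)q_O - (8q_O + q_O²). Setting ∂π_O/∂q_O = 0: 99 - 6q_O - 2(q_A) = 0.
Apex's profit: π_A = (107 - 2Q)q_A - (10q_A + q_A²). Setting ∂π_A/∂q_A = 0: 97 - 6q_A - 2(q_O) = 0.
Rearranging gives the reaction functions q_O = (99 - 2q_A)/6 and q_A = (97 - 2q_O)/6.
Solving the pair: q_O = 25/2, q_A = 12.
Price P = 107 - 2·(49/2) = 58.
Apex's profit: 58·12 - 10·12 - 12² = 432.

432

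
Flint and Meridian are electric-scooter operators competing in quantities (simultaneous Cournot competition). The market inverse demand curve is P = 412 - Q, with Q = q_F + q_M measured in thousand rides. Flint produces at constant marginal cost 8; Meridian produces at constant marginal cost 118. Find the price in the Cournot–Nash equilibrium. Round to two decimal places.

179.33

Flint's profit: π_F = (412 - Q)q_F - (8q_F). Setting ∂π_F/∂q_F = 0: 404 - 2q_F - (q_M) = 0.
Meridian's profit: π_M = (412 - Q)q_M - (118q_M). Setting ∂π_M/∂q_M = 0: 294 - 2q_M - (q_F) = 0.
Best responses: q_F = (404 - q_M)/2, q_M = (294 - q_F)/2.
Solving the pair: q_F = 514/3, q_M = 184/3.
Total output Q = 698/3, so price P = 412 - 698/3 = 538/3.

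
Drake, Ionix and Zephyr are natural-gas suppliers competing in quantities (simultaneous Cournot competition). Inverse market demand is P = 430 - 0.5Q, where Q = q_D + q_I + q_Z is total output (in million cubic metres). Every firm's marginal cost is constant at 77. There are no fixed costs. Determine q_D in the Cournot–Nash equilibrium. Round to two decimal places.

176.50

Each firm earns π_i = (430 - 0.5Q)q_i - 77q_i.
Setting ∂π_i/∂q_i = 0 with rivals' quantities fixed: 353 - q_i - (1/2)·Σ_{j≠i} q_j = 0.
With identical firms every q_j equals q_i, so Σ_{j≠i} q_j = 2q_i and 353 = 2q_i, giving q_i = 353/2.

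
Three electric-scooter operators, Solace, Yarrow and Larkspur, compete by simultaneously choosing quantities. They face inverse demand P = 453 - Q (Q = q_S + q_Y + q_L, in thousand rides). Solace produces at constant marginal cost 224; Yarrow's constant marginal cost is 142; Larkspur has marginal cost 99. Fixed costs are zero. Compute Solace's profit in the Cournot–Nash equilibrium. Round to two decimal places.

Solace's profit: π_S = (453 - Q)q_S - (224q_S). Setting ∂π_S/∂q_S = 0: 229 - 2q_S - (q_Y + q_L) = 0.
Yarrow's profit: π_Y = (453 - Q)q_Y - (142q_Y). Setting ∂π_Y/∂q_Y = 0: 311 - 2q_Y - (q_S + q_L) = 0.
Larkspur's profit: π_L = (453 - Q)q_L - (99q_L). Setting ∂π_L/∂q_L = 0: 354 - 2q_L - (q_S + q_Y) = 0.
Adding the 3 first-order conditions: 894 − 4Q = 0, so Q = 447/2.
Back-substituting: q_S = (229 − 447/2) = 11/2, q_Y = (311 − 447/2) = 175/2, q_L = (354 − 447/2) = 261/2.
Price P = 453 - 447/2 = 459/2.
Solace's profit: (459/2 - 224)·(11/2) = 121/4.

30.25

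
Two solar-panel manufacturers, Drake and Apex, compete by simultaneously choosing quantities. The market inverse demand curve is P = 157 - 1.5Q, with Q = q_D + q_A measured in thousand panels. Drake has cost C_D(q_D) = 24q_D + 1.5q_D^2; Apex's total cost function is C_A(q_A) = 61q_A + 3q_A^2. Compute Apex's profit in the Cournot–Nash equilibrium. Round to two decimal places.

238.19

Drake's profit: π_D = (157 - 1.5Q)q_D - (24q_D + (3/2)q_D²). Setting ∂π_D/∂q_D = 0: 133 - 6q_D - (3/2)(q_A) = 0.
Apex's first-order condition: 96 - 9q_A - (3/2)(q_D) = 0.
Rearranging gives the reaction functions q_D = (133 - (3/2)q_A)/6 and q_A = (96 - (3/2)q_D)/9.
Substituting one into the other gives q_D = 468/23 and q_A = 502/69.
Price P = 157 - (3/2)·(1906/69) = 115.5652.
Apex's profit: 115.5652·(502/69) - 61·(502/69) - 3(502/69)² = 238.1890.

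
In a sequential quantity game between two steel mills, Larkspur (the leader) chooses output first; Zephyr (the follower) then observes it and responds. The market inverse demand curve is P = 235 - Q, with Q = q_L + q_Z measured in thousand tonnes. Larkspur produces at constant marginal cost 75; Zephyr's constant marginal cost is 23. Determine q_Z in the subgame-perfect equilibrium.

79

The follower Zephyr best-responds to any q_L: π_Z = (235 - Q)q_Z - 23q_Z.
Follower FOC: 212 - q_L - 2q_Z = 0, so q_Z(q_L) = (212 - q_L)/2.
The leader anticipates this reaction. Substituting into P = 235 - Q gives P = 129 - (1/2)q_L, so π_L = (129 - (1/2)q_L)q_L - 75q_L.
Leader FOC: 54 - q_L = 0, so q_L = 54.
Then q_Z = (212 - 54)/2 = 79.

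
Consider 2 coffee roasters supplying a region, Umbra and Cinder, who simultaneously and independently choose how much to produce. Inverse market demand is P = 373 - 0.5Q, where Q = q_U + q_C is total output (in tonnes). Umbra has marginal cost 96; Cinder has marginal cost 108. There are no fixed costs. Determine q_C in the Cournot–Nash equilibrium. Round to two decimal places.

168.67

Umbra's profit: π_U = (373 - 0.5Q)q_U - (96q_U). Setting ∂π_U/∂q_U = 0: 277 - q_U - (1/2)(q_C) = 0.
Cinder's first-order condition: 265 - q_C - (1/2)(q_U) = 0.
So q_U = (277 - (1/2)q_C) and q_C = (265 - (1/2)q_U).
Substituting one into the other gives q_U = 578/3 and q_C = 506/3.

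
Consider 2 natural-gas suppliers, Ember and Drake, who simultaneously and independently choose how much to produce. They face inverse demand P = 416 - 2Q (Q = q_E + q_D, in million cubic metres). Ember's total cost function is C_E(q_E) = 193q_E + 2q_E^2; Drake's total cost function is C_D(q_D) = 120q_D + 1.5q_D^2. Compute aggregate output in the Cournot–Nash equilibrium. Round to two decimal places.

Ember's profit: π_E = (416 - 2Q)q_E - (193q_E + 2q_E²). Setting ∂π_E/∂q_E = 0: 223 - 8q_E - 2(q_D) = 0.
Drake's first-order condition: 296 - 7q_D - 2(q_E) = 0.
So q_E = (223 - 2q_D)/8 and q_D = (296 - 2q_E)/7.
Solving the pair: q_E = 969/52, q_D = 961/26.
Total output Q = 969/52 + 961/26 = 55.5962.

55.60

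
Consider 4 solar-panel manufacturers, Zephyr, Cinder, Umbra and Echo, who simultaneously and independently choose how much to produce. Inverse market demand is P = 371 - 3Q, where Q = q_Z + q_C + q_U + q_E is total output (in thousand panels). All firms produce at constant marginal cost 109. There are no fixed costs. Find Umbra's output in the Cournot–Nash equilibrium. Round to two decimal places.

A representative firm's profit is π_i = q_i(371 - 3Q) - 109q_i.
Setting ∂π_i/∂q_i = 0 with rivals' quantities fixed: 262 - 6q_i - 3·Σ_{j≠i} q_j = 0.
With identical firms every q_j equals q_i, so Σ_{j≠i} q_j = 3q_i and 262 = 15q_i, giving q_i = 262/15.

17.47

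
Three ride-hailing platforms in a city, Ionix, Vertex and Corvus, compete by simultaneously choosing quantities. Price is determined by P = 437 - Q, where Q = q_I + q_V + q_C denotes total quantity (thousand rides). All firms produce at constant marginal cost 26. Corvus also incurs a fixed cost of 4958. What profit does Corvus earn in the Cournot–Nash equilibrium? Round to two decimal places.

A representative firm's profit is π_i = q_i(437 - Q) - 26q_i.
Setting ∂π_i/∂q_i = 0 with rivals' quantities fixed: 411 - 2q_i - Σ_{j≠i} q_j = 0.
With identical firms every q_j equals q_i, so Σ_{j≠i} q_j = 2q_i and 411 = 4q_i, giving q_i = 411/4.
Price P = 437 - 1233/4 = 515/4.
Corvus's profit: (515/4 - 26)·(411/4) - 4958 = 5599.5625.

5599.56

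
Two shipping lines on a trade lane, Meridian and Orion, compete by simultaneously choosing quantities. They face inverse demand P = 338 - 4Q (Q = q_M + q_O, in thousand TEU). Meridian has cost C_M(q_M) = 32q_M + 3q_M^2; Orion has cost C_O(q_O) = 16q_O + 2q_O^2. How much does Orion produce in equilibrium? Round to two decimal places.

21.61

Meridian's profit: π_M = (338 - 4Q)q_M - (32q_M + 3q_M²). Setting ∂π_M/∂q_M = 0: 306 - 14q_M - 4(q_O) = 0.
Orion's first-order condition: 322 - 12q_O - 4(q_M) = 0.
Best responses: q_M = (306 - 4q_O)/14, q_O = (322 - 4q_M)/12.
Substituting one into the other gives q_M = 298/19 and q_O = 821/38.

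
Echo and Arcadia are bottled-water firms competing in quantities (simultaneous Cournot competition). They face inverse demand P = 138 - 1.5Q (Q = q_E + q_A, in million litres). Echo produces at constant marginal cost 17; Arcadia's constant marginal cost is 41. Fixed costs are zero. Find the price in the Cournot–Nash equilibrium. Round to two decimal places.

Echo's profit: π_E = (138 - 1.5Q)q_E - (17q_E). Setting ∂π_E/∂q_E = 0: 121 - 3q_E - (3/2)(q_A) = 0.
Arcadia's profit: π_A = (138 - 1.5Q)q_A - (41q_A). Setting ∂π_A/∂q_A = 0: 97 - 3q_A - (3/2)(q_E) = 0.
So q_E = (121 - (3/2)q_A)/3 and q_A = (97 - (3/2)q_E)/3.
Solving the pair: q_E = 290/9, q_A = 146/9.
Total output Q = 436/9, so price P = 138 - (3/2)·(436/9) = 196/3.

65.33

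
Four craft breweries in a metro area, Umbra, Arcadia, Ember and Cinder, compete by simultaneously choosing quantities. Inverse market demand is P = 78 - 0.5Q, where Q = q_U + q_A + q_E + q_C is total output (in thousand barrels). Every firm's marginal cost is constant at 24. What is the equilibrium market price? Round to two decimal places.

Each firm earns π_i = (78 - 0.5Q)q_i - 24q_i.
First-order condition (treating rivals' output as given): 54 - q_i - (1/2)·Σ_{j≠i} q_j = 0.
By symmetry each firm produces the same amount; substituting Σ_{j≠i} q_j = 3q_i yields q_i = 54/(5/2) = 108/5.
Total output Q = 432/5, so price P = 78 - (1/2)·(432/5) = 174/5.

34.80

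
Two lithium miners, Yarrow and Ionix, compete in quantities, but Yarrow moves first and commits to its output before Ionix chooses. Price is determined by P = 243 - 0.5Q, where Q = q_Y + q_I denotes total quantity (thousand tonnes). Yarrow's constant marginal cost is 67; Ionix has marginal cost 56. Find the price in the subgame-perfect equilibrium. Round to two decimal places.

108.25

Solve by backward induction. Given q_Y, the follower Ionix maximises π_I = (243 - (1/2)q_Y - (1/2)q_I)q_I - 56q_I.
∂π_I/∂q_I = 187 - (1/2)q_Y - q_I = 0 gives the reaction function q_I = (187 - (1/2)q_Y).
The leader anticipates this reaction. Substituting into P = 243 - 0.5Q gives P = 299/2 - (1/4)q_Y, so π_Y = (299/2 - (1/4)q_Y)q_Y - 67q_Y.
Leader FOC: 165/2 - (1/2)q_Y = 0, so q_Y = 165.
Then q_I = (187 - (1/2)·165) = 209/2.
Total output Q = 539/2, so price P = 243 - (1/2)·(539/2) = 433/4.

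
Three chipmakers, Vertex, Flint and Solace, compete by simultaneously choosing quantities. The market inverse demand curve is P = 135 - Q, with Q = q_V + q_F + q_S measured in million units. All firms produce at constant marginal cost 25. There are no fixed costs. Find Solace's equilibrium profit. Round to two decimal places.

A representative firm's profit is π_i = q_i(135 - Q) - 25q_i.
First-order condition (treating rivals' output as given): 110 - 2q_i - Σ_{j≠i} q_j = 0.
By symmetry each firm produces the same amount; substituting Σ_{j≠i} q_j = 2q_i yields q_i = 110/4 = 55/2.
Price P = 135 - 165/2 = 105/2.
Solace's profit: (105/2 - 25)·(55/2) = 756.2500.

756.25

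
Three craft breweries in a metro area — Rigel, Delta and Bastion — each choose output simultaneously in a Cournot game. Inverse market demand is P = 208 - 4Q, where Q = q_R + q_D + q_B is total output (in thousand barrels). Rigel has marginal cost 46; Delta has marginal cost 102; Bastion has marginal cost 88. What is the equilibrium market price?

111

Rigel's profit: π_R = (208 - 4Q)q_R - (46q_R). Setting ∂π_R/∂q_R = 0: 162 - 8q_R - 4(q_D + q_B) = 0.
Delta's first-order condition: 106 - 8q_D - 4(q_R + q_B) = 0.
Bastion's profit: π_B = (208 - 4Q)q_B - (88q_B). Setting ∂π_B/∂q_B = 0: 120 - 8q_B - 4(q_R + q_D) = 0.
Summing all 3 equations gives 388 − 16Q = 0, hence Q = 97/4.
Back-substituting: q_R = (162 − 97)/4 = 65/4, q_D = (106 − 97)/4 = 9/4, q_B = (120 − 97)/4 = 23/4.
Total output Q = 97/4, so price P = 208 - 4·(97/4) = 111.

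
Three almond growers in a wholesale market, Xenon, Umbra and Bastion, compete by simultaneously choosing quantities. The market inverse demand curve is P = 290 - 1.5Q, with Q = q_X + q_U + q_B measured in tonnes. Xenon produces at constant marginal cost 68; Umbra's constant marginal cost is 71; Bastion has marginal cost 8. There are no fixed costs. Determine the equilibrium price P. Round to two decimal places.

109.25

Xenon's profit: π_X = (290 - 1.5Q)q_X - (68q_X). Setting ∂π_X/∂q_X = 0: 222 - 3q_X - (3/2)(q_U + q_B) = 0.
Umbra's profit: π_U = (290 - 1.5Q)q_U - (71q_U). Setting ∂π_U/∂q_U = 0: 219 - 3q_U - (3/2)(q_X + q_B) = 0.
Bastion's first-order condition: 282 - 3q_B - (3/2)(q_X + q_U) = 0.
Adding the 3 first-order conditions: 723 − 6Q = 0, so Q = 241/2.
Back-substituting: q_X = (222 − 723/4)/(3/2) = 55/2, q_U = (219 − 723/4)/(3/2) = 51/2, q_B = (282 − 723/4)/(3/2) = 135/2.
Total output Q = 241/2, so price P = 290 - (3/2)·(241/2) = 437/4.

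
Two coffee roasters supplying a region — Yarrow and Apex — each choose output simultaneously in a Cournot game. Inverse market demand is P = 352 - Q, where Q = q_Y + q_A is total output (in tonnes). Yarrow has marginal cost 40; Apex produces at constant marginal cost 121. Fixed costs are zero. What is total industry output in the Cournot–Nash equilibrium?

Yarrow's profit: π_Y = (352 - Q)q_Y - (40q_Y). Setting ∂π_Y/∂q_Y = 0: 312 - 2q_Y - (q_A) = 0.
Apex's profit: π_A = (352 - Q)q_A - (121q_A). Setting ∂π_A/∂q_A = 0: 231 - 2q_A - (q_Y) = 0.
Best responses: q_Y = (312 - q_A)/2, q_A = (231 - q_Y)/2.
Solving the pair: q_Y = 131, q_A = 50.
Total output Q = 131 + 50 = 181.

181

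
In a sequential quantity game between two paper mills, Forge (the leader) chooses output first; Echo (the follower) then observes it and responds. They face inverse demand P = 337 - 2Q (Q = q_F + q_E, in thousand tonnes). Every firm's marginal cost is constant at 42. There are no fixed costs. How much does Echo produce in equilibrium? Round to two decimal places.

The follower Echo best-responds to any q_F: π_E = (337 - 2Q)q_E - 42q_E.
∂π_E/∂q_E = 295 - 2q_F - 4q_E = 0 gives the reaction function q_E = (295 - 2q_F)/4.
The leader anticipates this reaction. Substituting into P = 337 - 2Q gives P = 379/2 - q_F, so π_F = (379/2 - q_F)q_F - 42q_F.
Maximising: ∂π_F/∂q_F = 295/2 - 2q_F = 0, giving q_F = 295/4.
Then q_E = (295 - 2·(295/4))/4 = 295/8.

36.88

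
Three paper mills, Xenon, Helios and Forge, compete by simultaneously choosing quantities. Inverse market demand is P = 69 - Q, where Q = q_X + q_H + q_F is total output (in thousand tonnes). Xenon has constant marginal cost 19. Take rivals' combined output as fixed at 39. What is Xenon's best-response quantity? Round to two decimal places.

5.50

With rivals' combined output fixed at 39, Xenon's profit is π_X = (69 - 39 - q_X)q_X - (19q_X) = (30 - q_X)q_X - (19q_X).
∂π_X/∂q_X = 11 - 2q_X = 0, so q_X = 11/2.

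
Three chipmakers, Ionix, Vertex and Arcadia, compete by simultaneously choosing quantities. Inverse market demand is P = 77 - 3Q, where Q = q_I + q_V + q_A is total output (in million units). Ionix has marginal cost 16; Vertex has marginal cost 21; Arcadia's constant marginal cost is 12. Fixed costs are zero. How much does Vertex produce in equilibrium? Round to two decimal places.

Ionix's profit: π_I = (77 - 3Q)q_I - (16q_I). Setting ∂π_I/∂q_I = 0: 61 - 6q_I - 3(q_V + q_A) = 0.
Vertex's profit: π_V = (77 - 3Q)q_V - (21q_V). Setting ∂π_V/∂q_V = 0: 56 - 6q_V - 3(q_I + q_A) = 0.
Arcadia's first-order condition: 65 - 6q_A - 3(q_I + q_V) = 0.
Adding the 3 conditions: 182 − 6Q − 6Q = 0, i.e. Q = 91/6.
Back-substituting: q_I = (61 − 91/2)/3 = 31/6, q_V = (56 − 91/2)/3 = 7/2, q_A = (65 − 91/2)/3 = 13/2.

3.50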